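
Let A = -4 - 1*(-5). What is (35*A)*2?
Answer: 70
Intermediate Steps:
A = 1 (A = -4 + 5 = 1)
(35*A)*2 = (35*1)*2 = 35*2 = 70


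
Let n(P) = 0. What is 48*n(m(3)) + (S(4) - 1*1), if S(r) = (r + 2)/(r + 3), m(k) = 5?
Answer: -⅐ ≈ -0.14286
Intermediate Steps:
S(r) = (2 + r)/(3 + r)
48*n(m(3)) + (S(4) - 1*1) = 48*0 + ((2 + 4)/(3 + 4) - 1*1) = 0 + (6/7 - 1) = 0 - ⅐ = -⅐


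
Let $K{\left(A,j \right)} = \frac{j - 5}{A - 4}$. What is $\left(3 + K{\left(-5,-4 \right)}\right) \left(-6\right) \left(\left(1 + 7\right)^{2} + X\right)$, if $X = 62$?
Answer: $-3024$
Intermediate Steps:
$K{\left(A,j \right)} = \frac{-5 + j}{-4 + A}$
$\left(3 + K{\left(-5,-4 \right)}\right) \left(-6\right) \left(\left(1 + 7\right)^{2} + X\right) = \left(3 + \frac{-5 - 4}{-4 - 5}\right) \left(-6\right) \left(\left(1 + 7\right)^{2} + 62\right) = \left(3 + \frac{1}{-9} \left(-9\right)\right) \left(-6\right) \left(8^{2} + 62\right) = \left(3 - -1\right) \left(-6\right) \left(64 + 62\right) = \left(3 + 1\right) \left(-6\right) 126 = 4 \left(-6\right) 126 = \left(-24\right) 126 = -3024$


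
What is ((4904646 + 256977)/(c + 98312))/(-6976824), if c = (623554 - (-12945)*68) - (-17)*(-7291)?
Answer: -1720541/3437664907832 ≈ -5.0050e-7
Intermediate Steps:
c = 1379867 (c = (623554 - 1*(-880260)) - 1*123947 = (623554 + 880260) - 123947 = 1503814 - 123947 = 1379867)
((4904646 + 256977)/(c + 98312))/(-6976824) = ((4904646 + 256977)/(1379867 + 98312))/(-6976824) = (5161623/1478179)*(-1/6976824) = -1720541/3437664907832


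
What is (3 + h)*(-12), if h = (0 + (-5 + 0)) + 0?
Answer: 24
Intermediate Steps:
h = -5 (h = (0 - 5) + 0 = -5 + 0 = -5)
(3 + h)*(-12) = (3 - 5)*(-12) = -2*(-12) = 24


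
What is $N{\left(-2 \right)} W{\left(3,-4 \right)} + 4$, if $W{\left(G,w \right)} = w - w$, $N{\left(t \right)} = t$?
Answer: $4$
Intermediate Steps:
$W{\left(G,w \right)} = 0$
$N{\left(-2 \right)} W{\left(3,-4 \right)} + 4 = \left(-2\right) 0 + 4 = 0 + 4 = 4$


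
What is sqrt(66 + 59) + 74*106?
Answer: 7844 + 5*sqrt(5) ≈ 7855.2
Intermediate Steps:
sqrt(66 + 59) + 74*106 = sqrt(125) + 7844 = 5*sqrt(5) + 7844 = 7844 + 5*sqrt(5)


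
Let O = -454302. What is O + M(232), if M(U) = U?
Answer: -454070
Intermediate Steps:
O + M(232) = -454302 + 232 = -454070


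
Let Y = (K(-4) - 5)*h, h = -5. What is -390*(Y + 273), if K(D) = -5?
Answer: -125970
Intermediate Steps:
Y = 50 (Y = (-5 - 5)*(-5) = -10*(-5) = 50)
-390*(Y + 273) = -390*(50 + 273) = -390*323 = -125970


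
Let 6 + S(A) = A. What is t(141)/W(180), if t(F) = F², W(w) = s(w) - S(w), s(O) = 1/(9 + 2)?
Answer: -218691/1913 ≈ -114.32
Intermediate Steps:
S(A) = -6 + A
s(O) = 1/11
W(w) = 67/11 - w (W(w) = 1/11 - (-6 + w) = 1/11 + (6 - w) = 67/11 - w)
t(141)/W(180) = 141²/(67/11 - 1*180) = 19881/(67/11 - 180) = 19881/(-1913/11) = 19881*(-11/1913) = -218691/1913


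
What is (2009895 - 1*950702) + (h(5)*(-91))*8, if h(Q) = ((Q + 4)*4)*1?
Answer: 1032985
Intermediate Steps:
h(Q) = 16 + 4*Q (h(Q) = ((4 + Q)*4)*1 = (16 + 4*Q)*1 = 16 + 4*Q)
(2009895 - 1*950702) + (h(5)*(-91))*8 = (2009895 - 1*950702) + ((16 + 4*5)*(-91))*8 = (2009895 - 950702) + ((16 + 20)*(-91))*8 = 1059193 + (36*(-91))*8 = 1059193 - 3276*8 = 1059193 - 26208 = 1032985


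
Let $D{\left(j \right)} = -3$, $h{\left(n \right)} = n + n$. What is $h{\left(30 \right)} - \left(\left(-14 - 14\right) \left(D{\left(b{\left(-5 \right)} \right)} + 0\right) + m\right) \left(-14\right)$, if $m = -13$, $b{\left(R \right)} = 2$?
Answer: $1054$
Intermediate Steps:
$h{\left(n \right)} = 2 n$
$h{\left(30 \right)} - \left(\left(-14 - 14\right) \left(D{\left(b{\left(-5 \right)} \right)} + 0\right) + m\right) \left(-14\right) = 2 \cdot 30 - \left(\left(-14 - 14\right) \left(-3 + 0\right) - 13\right) \left(-14\right) = 60 - \left(\left(-28\right) \left(-3\right) - 13\right) \left(-14\right) = 60 - \left(84 - 13\right) \left(-14\right) = 60 - 71 \left(-14\right) = 60 - -994 = 60 + 994 = 1054$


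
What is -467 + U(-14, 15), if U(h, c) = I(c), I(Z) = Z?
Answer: -452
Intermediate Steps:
U(h, c) = c
-467 + U(-14, 15) = -467 + 15 = -452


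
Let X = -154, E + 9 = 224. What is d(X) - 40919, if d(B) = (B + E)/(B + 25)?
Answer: -5278612/129 ≈ -40920.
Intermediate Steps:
E = 215 (E = -9 + 224 = 215)
d(B) = (215 + B)/(25 + B) (d(B) = (B + 215)/(B + 25) = (215 + B)/(25 + B))
d(X) - 40919 = (215 - 154)/(25 - 154) - 40919 = 61/(-129) - 40919 = -1/129*61 - 40919 = -61/129 - 40919 = -5278612/129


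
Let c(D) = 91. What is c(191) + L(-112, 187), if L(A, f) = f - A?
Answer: 390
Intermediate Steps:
c(191) + L(-112, 187) = 91 + (187 - 1*(-112)) = 91 + (187 + 112) = 91 + 299 = 390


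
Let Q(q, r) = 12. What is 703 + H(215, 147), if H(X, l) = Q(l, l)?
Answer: 715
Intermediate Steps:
H(X, l) = 12
703 + H(215, 147) = 703 + 12 = 715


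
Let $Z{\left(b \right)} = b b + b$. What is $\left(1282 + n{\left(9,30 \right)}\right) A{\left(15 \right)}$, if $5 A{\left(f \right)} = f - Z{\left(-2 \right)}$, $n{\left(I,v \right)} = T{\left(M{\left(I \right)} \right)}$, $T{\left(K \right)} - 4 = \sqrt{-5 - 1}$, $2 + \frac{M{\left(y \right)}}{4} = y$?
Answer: $\frac{16718}{5} + \frac{13 i \sqrt{6}}{5} \approx 3343.6 + 6.3687 i$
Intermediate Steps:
$M{\left(y \right)} = -8 + 4 y$
$T{\left(K \right)} = 4 + i \sqrt{6}$ ($T{\left(K \right)} = 4 + \sqrt{-5 - 1} = 4 + \sqrt{-6} = 4 + i \sqrt{6}$)
$n{\left(I,v \right)} = 4 + i \sqrt{6}$
$Z{\left(b \right)} = b + b^{2}$ ($Z{\left(b \right)} = b^{2} + b = b + b^{2}$)
$A{\left(f \right)} = - \frac{2}{5} + \frac{f}{5}$ ($A{\left(f \right)} = \frac{f - - 2 \left(1 - 2\right)}{5} = \frac{f - \left(-2\right) \left(-1\right)}{5} = \frac{f - 2}{5} = \frac{-2 + f}{5} = - \frac{2}{5} + \frac{f}{5}$)
$\left(1282 + n{\left(9,30 \right)}\right) A{\left(15 \right)} = \left(1282 + \left(4 + i \sqrt{6}\right)\right) \left(- \frac{2}{5} + \frac{1}{5} \cdot 15\right) = \left(1286 + i \sqrt{6}\right) \left(- \frac{2}{5} + 3\right) = \left(1286 + i \sqrt{6}\right) \frac{13}{5} = \frac{16718}{5} + \frac{13 i \sqrt{6}}{5}$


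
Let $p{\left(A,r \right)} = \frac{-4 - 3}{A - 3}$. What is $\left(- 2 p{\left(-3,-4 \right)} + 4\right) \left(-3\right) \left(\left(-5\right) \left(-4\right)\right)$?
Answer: $-100$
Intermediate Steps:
$p{\left(A,r \right)} = - \frac{7}{-3 + A}$
$\left(- 2 p{\left(-3,-4 \right)} + 4\right) \left(-3\right) \left(\left(-5\right) \left(-4\right)\right) = \left(- 2 \left(- \frac{7}{-3 - 3}\right) + 4\right) \left(-3\right) \left(\left(-5\right) \left(-4\right)\right) = \left(- 2 \left(- \frac{7}{-6}\right) + 4\right) \left(-3\right) 20 = \left(- 2 \left(\left(-7\right) \left(- \frac{1}{6}\right)\right) + 4\right) \left(-3\right) 20 = \left(\left(-2\right) \frac{7}{6} + 4\right) \left(-3\right) 20 = \left(- \frac{7}{3} + 4\right) \left(-3\right) 20 = \frac{5}{3} \left(-3\right) 20 = \left(-5\right) 20 = -100$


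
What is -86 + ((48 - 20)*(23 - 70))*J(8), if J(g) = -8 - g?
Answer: 20970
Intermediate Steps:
-86 + ((48 - 20)*(23 - 70))*J(8) = -86 + ((48 - 20)*(23 - 70))*(-8 - 1*8) = -86 + (28*(-47))*(-8 - 8) = -86 - 1316*(-16) = -86 + 21056 = 20970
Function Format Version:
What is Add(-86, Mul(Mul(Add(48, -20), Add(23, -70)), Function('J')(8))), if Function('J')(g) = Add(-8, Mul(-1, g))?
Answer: 20970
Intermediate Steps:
Add(-86, Mul(Mul(Add(48, -20), Add(23, -70)), Function('J')(8))) = Add(-86, Mul(Mul(Add(48, -20), Add(23, -70)), Add(-8, Mul(-1, 8)))) = Add(-86, Mul(Mul(28, -47), Add(-8, -8))) = Add(-86, Mul(-1316, -16)) = Add(-86, 21056) = 20970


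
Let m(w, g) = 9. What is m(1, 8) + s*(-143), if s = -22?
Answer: 3155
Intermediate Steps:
m(1, 8) + s*(-143) = 9 - 22*(-143) = 9 + 3146 = 3155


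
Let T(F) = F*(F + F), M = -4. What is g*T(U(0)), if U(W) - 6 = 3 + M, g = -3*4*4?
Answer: -2400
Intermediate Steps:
g = -48 (g = -12*4 = -48)
U(W) = 5 (U(W) = 6 + (3 - 4) = 6 - 1 = 5)
T(F) = 2*F² (T(F) = F*(2*F) = 2*F²)
g*T(U(0)) = -96*5² = -96*25 = -48*50 = -2400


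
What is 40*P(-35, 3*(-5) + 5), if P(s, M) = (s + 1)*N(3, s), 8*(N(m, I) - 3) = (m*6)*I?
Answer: 103020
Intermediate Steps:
N(m, I) = 3 + 3*I*m/4 (N(m, I) = 3 + ((m*6)*I)/8 = 3 + ((6*m)*I)/8 = 3 + (6*I*m)/8 = 3 + 3*I*m/4)
P(s, M) = (1 + s)*(3 + 9*s/4) (P(s, M) = (s + 1)*(3 + (¾)*s*3) = (1 + s)*(3 + 9*s/4))
40*P(-35, 3*(-5) + 5) = 40*(3*(1 - 35)*(4 + 3*(-35))/4) = 40*((¾)*(-34)*(4 - 105)) = 40*((¾)*(-34)*(-101)) = 40*(5151/2) = 103020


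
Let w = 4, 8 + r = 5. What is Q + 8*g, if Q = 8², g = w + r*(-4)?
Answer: 192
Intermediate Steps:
r = -3 (r = -8 + 5 = -3)
g = 16 (g = 4 - 3*(-4) = 4 + 12 = 16)
Q = 64
Q + 8*g = 64 + 8*16 = 64 + 128 = 192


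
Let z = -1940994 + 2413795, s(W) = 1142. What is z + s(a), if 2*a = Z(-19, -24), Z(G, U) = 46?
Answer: 473943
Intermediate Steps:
a = 23 (a = (½)*46 = 23)
z = 472801
z + s(a) = 472801 + 1142 = 473943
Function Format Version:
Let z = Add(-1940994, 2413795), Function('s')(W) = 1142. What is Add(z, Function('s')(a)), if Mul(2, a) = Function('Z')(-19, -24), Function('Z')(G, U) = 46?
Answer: 473943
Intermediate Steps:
a = 23 (a = Mul(Rational(1, 2), 46) = 23)
z = 472801
Add(z, Function('s')(a)) = Add(472801, 1142) = 473943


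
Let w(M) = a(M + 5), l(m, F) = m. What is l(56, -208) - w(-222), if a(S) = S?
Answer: 273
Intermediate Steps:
w(M) = 5 + M (w(M) = M + 5 = 5 + M)
l(56, -208) - w(-222) = 56 - (5 - 222) = 56 - 1*(-217) = 56 + 217 = 273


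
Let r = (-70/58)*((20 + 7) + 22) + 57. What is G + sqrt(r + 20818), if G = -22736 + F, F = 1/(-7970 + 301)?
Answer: -174362385/7669 + 2*sqrt(4376535)/29 ≈ -22592.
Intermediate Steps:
r = -62/29 (r = (-70*1/58)*(27 + 22) + 57 = -35/29*49 + 57 = -1715/29 + 57 = -62/29 ≈ -2.1379)
F = -1/7669 (F = 1/(-7669) = -1/7669 ≈ -0.00013040)
G = -174362385/7669 (G = -22736 - 1/7669 = -174362385/7669 ≈ -22736.)
G + sqrt(r + 20818) = -174362385/7669 + sqrt(-62/29 + 20818) = -174362385/7669 + sqrt(603660/29) = -174362385/7669 + 2*sqrt(4376535)/29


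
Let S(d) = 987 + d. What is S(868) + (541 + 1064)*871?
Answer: 1399810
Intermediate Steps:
S(868) + (541 + 1064)*871 = (987 + 868) + (541 + 1064)*871 = 1855 + 1605*871 = 1855 + 1397955 = 1399810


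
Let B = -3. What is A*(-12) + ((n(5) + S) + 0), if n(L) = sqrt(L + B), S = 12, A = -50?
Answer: 612 + sqrt(2) ≈ 613.41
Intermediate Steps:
n(L) = sqrt(-3 + L) (n(L) = sqrt(L - 3) = sqrt(-3 + L))
A*(-12) + ((n(5) + S) + 0) = -50*(-12) + ((sqrt(-3 + 5) + 12) + 0) = 600 + ((sqrt(2) + 12) + 0) = 600 + ((12 + sqrt(2)) + 0) = 600 + (12 + sqrt(2)) = 612 + sqrt(2)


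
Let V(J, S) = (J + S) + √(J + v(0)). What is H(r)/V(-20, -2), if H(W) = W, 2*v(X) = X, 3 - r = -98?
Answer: -1111/252 - 101*I*√5/252 ≈ -4.4087 - 0.8962*I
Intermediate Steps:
r = 101 (r = 3 - 1*(-98) = 3 + 98 = 101)
v(X) = X/2
V(J, S) = J + S + √J (V(J, S) = (J + S) + √(J + (½)*0) = (J + S) + √(J + 0) = (J + S) + √J = J + S + √J)
H(r)/V(-20, -2) = 101/(-20 - 2 + √(-20)) = 101/(-20 - 2 + 2*I*√5) = 101/(-22 + 2*I*√5)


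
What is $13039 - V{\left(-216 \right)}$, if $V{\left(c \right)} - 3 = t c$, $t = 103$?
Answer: $35284$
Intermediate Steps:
$V{\left(c \right)} = 3 + 103 c$
$13039 - V{\left(-216 \right)} = 13039 - \left(3 + 103 \left(-216\right)\right) = 13039 - \left(3 - 22248\right) = 13039 - -22245 = 13039 + 22245 = 35284$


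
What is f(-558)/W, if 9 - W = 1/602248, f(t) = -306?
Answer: -184287888/5420231 ≈ -34.000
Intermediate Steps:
W = 5420231/602248 (W = 9 - 1/602248 = 5420231/602248 ≈ 9.0000)
f(-558)/W = -306/5420231/602248 = -306*602248/5420231 = -184287888/5420231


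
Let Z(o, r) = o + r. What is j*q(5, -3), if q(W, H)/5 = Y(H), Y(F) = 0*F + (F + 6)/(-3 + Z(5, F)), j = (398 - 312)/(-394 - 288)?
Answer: 645/341 ≈ 1.8915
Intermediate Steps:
j = -43/341 (j = 86/(-682) = 86*(-1/682) = -43/341 ≈ -0.12610)
Y(F) = (6 + F)/(2 + F) (Y(F) = 0*F + (F + 6)/(-3 + (5 + F)) = 0 + (6 + F)/(2 + F) = (6 + F)/(2 + F))
q(W, H) = 5*(6 + H)/(2 + H) (q(W, H) = 5*((6 + H)/(2 + H)) = 5*(6 + H)/(2 + H))
j*q(5, -3) = -215*(6 - 3)/(341*(2 - 3)) = -215*3/(341*(-1)) = -215*(-1)*3/341 = -43/341*(-15) = 645/341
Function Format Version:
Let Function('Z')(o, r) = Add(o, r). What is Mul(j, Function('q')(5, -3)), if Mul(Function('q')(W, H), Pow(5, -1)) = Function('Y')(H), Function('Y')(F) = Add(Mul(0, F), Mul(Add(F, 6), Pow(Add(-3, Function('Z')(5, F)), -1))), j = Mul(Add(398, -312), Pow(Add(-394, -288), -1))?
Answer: Rational(645, 341) ≈ 1.8915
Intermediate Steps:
j = Rational(-43, 341) (j = Mul(86, Pow(-682, -1)) = Mul(86, Rational(-1, 682)) = Rational(-43, 341) ≈ -0.12610)
Function('Y')(F) = Mul(Pow(Add(2, F), -1), Add(6, F)) (Function('Y')(F) = Add(Mul(0, F), Mul(Add(F, 6), Pow(Add(-3, Add(5, F)), -1))) = Add(0, Mul(Add(6, F), Pow(Add(2, F), -1))) = Add(0, Mul(Pow(Add(2, F), -1), Add(6, F))) = Mul(Pow(Add(2, F), -1), Add(6, F)))
Function('q')(W, H) = Mul(5, Pow(Add(2, H), -1), Add(6, H)) (Function('q')(W, H) = Mul(5, Mul(Pow(Add(2, H), -1), Add(6, H))) = Mul(5, Pow(Add(2, H), -1), Add(6, H)))
Mul(j, Function('q')(5, -3)) = Mul(Rational(-43, 341), Mul(5, Pow(Add(2, -3), -1), Add(6, -3))) = Mul(Rational(-43, 341), Mul(5, Pow(-1, -1), 3)) = Mul(Rational(-43, 341), Mul(5, -1, 3)) = Mul(Rational(-43, 341), -15) = Rational(645, 341)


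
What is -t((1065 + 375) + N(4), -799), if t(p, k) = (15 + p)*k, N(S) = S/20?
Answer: 5813524/5 ≈ 1.1627e+6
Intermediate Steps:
N(S) = S/20 (N(S) = S*(1/20) = S/20)
t(p, k) = k*(15 + p)
-t((1065 + 375) + N(4), -799) = -(-799)*(15 + ((1065 + 375) + (1/20)*4)) = -(-799)*(15 + (1440 + ⅕)) = -(-799)*(15 + 7201/5) = -(-799)*7276/5 = -1*(-5813524/5) = 5813524/5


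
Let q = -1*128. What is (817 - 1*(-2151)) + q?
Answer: 2840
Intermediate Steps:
q = -128
(817 - 1*(-2151)) + q = (817 - 1*(-2151)) - 128 = (817 + 2151) - 128 = 2968 - 128 = 2840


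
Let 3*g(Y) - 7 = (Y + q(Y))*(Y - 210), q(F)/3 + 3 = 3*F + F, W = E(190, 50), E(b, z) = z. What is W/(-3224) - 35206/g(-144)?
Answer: -186903241/1073400172 ≈ -0.17412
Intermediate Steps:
W = 50
q(F) = -9 + 12*F (q(F) = -9 + 3*(3*F + F) = -9 + 3*(4*F) = -9 + 12*F)
g(Y) = 7/3 + (-210 + Y)*(-9 + 13*Y)/3 (g(Y) = 7/3 + ((Y + (-9 + 12*Y))*(Y - 210))/3 = 7/3 + ((-9 + 13*Y)*(-210 + Y))/3 = 7/3 + ((-210 + Y)*(-9 + 13*Y))/3 = 7/3 + (-210 + Y)*(-9 + 13*Y)/3)
W/(-3224) - 35206/g(-144) = 50/(-3224) - 35206/(1897/3 - 913*(-144) + (13/3)*(-144)**2) = 50*(-1/3224) - 35206/(1897/3 + 131472 + (13/3)*20736) = -25/1612 - 35206/(1897/3 + 131472 + 89856) = -25/1612 - 35206/665881/3 = -25/1612 - 35206*3/665881 = -25/1612 - 105618/665881 = -186903241/1073400172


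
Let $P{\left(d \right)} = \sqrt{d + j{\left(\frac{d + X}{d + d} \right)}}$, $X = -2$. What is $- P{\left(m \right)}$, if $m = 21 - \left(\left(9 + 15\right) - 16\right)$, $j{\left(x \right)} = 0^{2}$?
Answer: $- \sqrt{13} \approx -3.6056$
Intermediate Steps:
$j{\left(x \right)} = 0$
$m = 13$ ($m = 21 - \left(24 - 16\right) = 21 - 8 = 13$)
$P{\left(d \right)} = \sqrt{d}$ ($P{\left(d \right)} = \sqrt{d + 0} = \sqrt{d}$)
$- P{\left(m \right)} = - \sqrt{13}$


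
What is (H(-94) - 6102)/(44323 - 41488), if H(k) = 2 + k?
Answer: -6194/2835 ≈ -2.1848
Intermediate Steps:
(H(-94) - 6102)/(44323 - 41488) = ((2 - 94) - 6102)/(44323 - 41488) = (-92 - 6102)/2835 = -6194*1/2835 = -6194/2835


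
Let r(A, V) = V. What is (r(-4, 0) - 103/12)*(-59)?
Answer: 6077/12 ≈ 506.42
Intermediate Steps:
(r(-4, 0) - 103/12)*(-59) = (0 - 103/12)*(-59) = -103/12*(-59) = 6077/12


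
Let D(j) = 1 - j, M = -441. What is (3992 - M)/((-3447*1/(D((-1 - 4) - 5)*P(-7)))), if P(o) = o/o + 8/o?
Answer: 48763/24129 ≈ 2.0209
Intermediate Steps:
P(o) = 1 + 8/o
(3992 - M)/((-3447*1/(D((-1 - 4) - 5)*P(-7)))) = (3992 - 1*(-441))/((-3447*(-7/((1 - ((-1 - 4) - 5))*(8 - 7))))) = (3992 + 441)/((-3447*(-7/(1 - (-5 - 5))))) = 4433/((-3447*(-7/(1 - 1*(-10))))) = 4433/((-3447*(-7/(1 + 10)))) = 4433/((-3447/(11*(-⅐)))) = 4433/((-3447/(-11/7))) = 4433/((-3447*(-7/11))) = 4433/(24129/11) = 4433*(11/24129) = 48763/24129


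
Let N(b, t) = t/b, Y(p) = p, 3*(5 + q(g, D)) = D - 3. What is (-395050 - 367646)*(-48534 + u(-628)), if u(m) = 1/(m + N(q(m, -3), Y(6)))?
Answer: 81473732217900/2201 ≈ 3.7017e+10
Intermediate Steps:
q(g, D) = -6 + D/3 (q(g, D) = -5 + (D - 3)/3 = -5 + (-3 + D)/3 = -5 + (-1 + D/3) = -6 + D/3)
u(m) = 1/(-6/7 + m) (u(m) = 1/(m + 6/(-6 + (1/3)*(-3))) = 1/(m + 6/(-6 - 1)) = 1/(m + 6/(-7)) = 1/(m + 6*(-1/7)) = 1/(m - 6/7) = 1/(-6/7 + m))
(-395050 - 367646)*(-48534 + u(-628)) = (-395050 - 367646)*(-48534 + 7/(-6 + 7*(-628))) = -762696*(-48534 + 7/(-6 - 4396)) = -762696*(-48534 + 7/(-4402)) = -762696*(-48534 + 7*(-1/4402)) = -762696*(-48534 - 7/4402) = -762696*(-213646675/4402) = 81473732217900/2201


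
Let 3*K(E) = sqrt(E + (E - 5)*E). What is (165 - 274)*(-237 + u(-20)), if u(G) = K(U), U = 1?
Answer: 25833 - 109*I*sqrt(3)/3 ≈ 25833.0 - 62.931*I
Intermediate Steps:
K(E) = sqrt(E + E*(-5 + E))/3 (K(E) = sqrt(E + (E - 5)*E)/3 = sqrt(E + (-5 + E)*E)/3 = sqrt(E + E*(-5 + E))/3)
u(G) = I*sqrt(3)/3 (u(G) = sqrt(1*(-4 + 1))/3 = sqrt(1*(-3))/3 = sqrt(-3)/3 = (I*sqrt(3))/3 = I*sqrt(3)/3)
(165 - 274)*(-237 + u(-20)) = (165 - 274)*(-237 + I*sqrt(3)/3) = -109*(-237 + I*sqrt(3)/3) = 25833 - 109*I*sqrt(3)/3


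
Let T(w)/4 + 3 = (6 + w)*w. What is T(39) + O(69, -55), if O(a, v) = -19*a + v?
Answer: 5642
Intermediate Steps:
O(a, v) = v - 19*a
T(w) = -12 + 4*w*(6 + w) (T(w) = -12 + 4*((6 + w)*w) = -12 + 4*(w*(6 + w)) = -12 + 4*w*(6 + w))
T(39) + O(69, -55) = (-12 + 4*39² + 24*39) + (-55 - 19*69) = (-12 + 4*1521 + 936) + (-55 - 1311) = (-12 + 6084 + 936) - 1366 = 7008 - 1366 = 5642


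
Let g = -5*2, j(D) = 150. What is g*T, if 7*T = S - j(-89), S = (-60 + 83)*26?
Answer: -640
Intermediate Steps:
g = -10
S = 598 (S = 23*26 = 598)
T = 64 (T = (598 - 1*150)/7 = (598 - 150)/7 = (⅐)*448 = 64)
g*T = -10*64 = -640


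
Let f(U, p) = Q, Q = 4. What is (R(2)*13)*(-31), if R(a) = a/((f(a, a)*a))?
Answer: -403/4 ≈ -100.75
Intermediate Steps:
f(U, p) = 4
R(a) = ¼ (R(a) = a/((4*a)) = a*(1/(4*a)) = ¼)
(R(2)*13)*(-31) = ((¼)*13)*(-31) = (13/4)*(-31) = -403/4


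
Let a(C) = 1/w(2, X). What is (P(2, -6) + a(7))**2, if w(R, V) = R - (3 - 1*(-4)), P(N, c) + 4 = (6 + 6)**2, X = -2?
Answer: 488601/25 ≈ 19544.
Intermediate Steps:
P(N, c) = 140 (P(N, c) = -4 + (6 + 6)**2 = -4 + 12**2 = -4 + 144 = 140)
w(R, V) = -7 + R (w(R, V) = R - (3 + 4) = R - 1*7 = R - 7 = -7 + R)
a(C) = -1/5 (a(C) = 1/(-7 + 2) = 1/(-5) = -1/5)
(P(2, -6) + a(7))**2 = (140 - 1/5)**2 = (699/5)**2 = 488601/25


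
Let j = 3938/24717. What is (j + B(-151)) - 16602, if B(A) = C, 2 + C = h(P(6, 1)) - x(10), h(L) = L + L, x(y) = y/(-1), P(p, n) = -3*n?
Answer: -37299842/2247 ≈ -16600.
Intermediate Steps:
x(y) = -y (x(y) = y*(-1) = -y)
j = 358/2247 (j = 3938*(1/24717) = 358/2247 ≈ 0.15932)
h(L) = 2*L
C = 2 (C = -2 + (2*(-3*1) - (-1)*10) = -2 + (2*(-3) - 1*(-10)) = -2 + (-6 + 10) = -2 + 4 = 2)
B(A) = 2
(j + B(-151)) - 16602 = (358/2247 + 2) - 16602 = 4852/2247 - 16602 = -37299842/2247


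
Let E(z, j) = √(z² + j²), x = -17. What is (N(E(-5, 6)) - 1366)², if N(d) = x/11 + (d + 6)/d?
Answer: 13783626820/7381 - 180384*√61/671 ≈ 1.8653e+6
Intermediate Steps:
E(z, j) = √(j² + z²)
N(d) = -17/11 + (6 + d)/d (N(d) = -17/11 + (d + 6)/d = -17*1/11 + (6 + d)/d = -17/11 + (6 + d)/d)
(N(E(-5, 6)) - 1366)² = ((-6/11 + 6/(√(6² + (-5)²))) - 1366)² = ((-6/11 + 6/(√(36 + 25))) - 1366)² = ((-6/11 + 6/(√61)) - 1366)² = ((-6/11 + 6*(√61/61)) - 1366)² = ((-6/11 + 6*√61/61) - 1366)² = (-15032/11 + 6*√61/61)²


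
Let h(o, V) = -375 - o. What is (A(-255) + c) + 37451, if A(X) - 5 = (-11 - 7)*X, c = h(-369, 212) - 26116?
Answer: 15924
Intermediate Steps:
c = -26122 (c = (-375 - 1*(-369)) - 26116 = (-375 + 369) - 26116 = -6 - 26116 = -26122)
A(X) = 5 - 18*X (A(X) = 5 + (-11 - 7)*X = 5 - 18*X)
(A(-255) + c) + 37451 = ((5 - 18*(-255)) - 26122) + 37451 = ((5 + 4590) - 26122) + 37451 = (4595 - 26122) + 37451 = -21527 + 37451 = 15924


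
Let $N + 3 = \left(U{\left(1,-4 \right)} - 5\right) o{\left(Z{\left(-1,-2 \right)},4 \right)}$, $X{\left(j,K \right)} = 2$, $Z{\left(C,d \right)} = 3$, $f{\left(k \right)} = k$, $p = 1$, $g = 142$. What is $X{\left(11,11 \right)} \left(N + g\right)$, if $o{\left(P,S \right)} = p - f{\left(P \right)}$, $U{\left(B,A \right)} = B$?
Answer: $294$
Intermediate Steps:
$o{\left(P,S \right)} = 1 - P$
$N = 5$ ($N = -3 + \left(1 - 5\right) \left(1 - 3\right) = -3 - 4 \left(1 - 3\right) = -3 - -8 = -3 + 8 = 5$)
$X{\left(11,11 \right)} \left(N + g\right) = 2 \left(5 + 142\right) = 2 \cdot 147 = 294$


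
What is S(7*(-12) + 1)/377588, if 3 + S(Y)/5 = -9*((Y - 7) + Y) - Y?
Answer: 8185/377588 ≈ 0.021677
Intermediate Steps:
S(Y) = 300 - 95*Y (S(Y) = -15 + 5*(-9*((Y - 7) + Y) - Y) = -15 + 5*(-9*((-7 + Y) + Y) - Y) = -15 + 5*(-9*(-7 + 2*Y) - Y) = -15 + 5*((63 - 18*Y) - Y) = -15 + 5*(63 - 19*Y) = -15 + (315 - 95*Y) = 300 - 95*Y)
S(7*(-12) + 1)/377588 = (300 - 95*(7*(-12) + 1))/377588 = (300 - 95*(-84 + 1))*(1/377588) = (300 - 95*(-83))*(1/377588) = (300 + 7885)*(1/377588) = 8185*(1/377588) = 8185/377588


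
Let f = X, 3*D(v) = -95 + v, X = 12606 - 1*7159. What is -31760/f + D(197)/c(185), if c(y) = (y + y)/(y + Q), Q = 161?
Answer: 26163654/1007695 ≈ 25.964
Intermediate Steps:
X = 5447 (X = 12606 - 7159 = 5447)
c(y) = 2*y/(161 + y) (c(y) = (y + y)/(y + 161) = (2*y)/(161 + y) = 2*y/(161 + y))
D(v) = -95/3 + v/3 (D(v) = (-95 + v)/3 = -95/3 + v/3)
f = 5447
-31760/f + D(197)/c(185) = -31760/5447 + (-95/3 + (⅓)*197)/((2*185/(161 + 185))) = -31760*1/5447 + (-95/3 + 197/3)/((2*185/346)) = -31760/5447 + 34/((2*185*(1/346))) = -31760/5447 + 34/(185/173) = -31760/5447 + 34*(173/185) = -31760/5447 + 5882/185 = 26163654/1007695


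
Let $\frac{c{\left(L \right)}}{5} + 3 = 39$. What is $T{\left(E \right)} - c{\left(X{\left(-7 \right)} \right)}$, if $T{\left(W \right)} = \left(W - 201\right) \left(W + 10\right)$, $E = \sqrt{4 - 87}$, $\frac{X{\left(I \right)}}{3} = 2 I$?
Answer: $-2273 - 191 i \sqrt{83} \approx -2273.0 - 1740.1 i$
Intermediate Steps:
$X{\left(I \right)} = 6 I$ ($X{\left(I \right)} = 3 \cdot 2 I = 6 I$)
$E = i \sqrt{83}$ ($E = \sqrt{-83} = i \sqrt{83} \approx 9.1104 i$)
$c{\left(L \right)} = 180$ ($c{\left(L \right)} = -15 + 5 \cdot 39 = -15 + 195 = 180$)
$T{\left(W \right)} = \left(-201 + W\right) \left(10 + W\right)$
$T{\left(E \right)} - c{\left(X{\left(-7 \right)} \right)} = \left(-2010 + \left(i \sqrt{83}\right)^{2} - 191 i \sqrt{83}\right) - 180 = \left(-2010 - 83 - 191 i \sqrt{83}\right) - 180 = \left(-2093 - 191 i \sqrt{83}\right) - 180 = -2273 - 191 i \sqrt{83}$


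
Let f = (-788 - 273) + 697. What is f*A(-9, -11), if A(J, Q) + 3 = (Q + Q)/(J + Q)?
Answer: 3458/5 ≈ 691.60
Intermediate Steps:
A(J, Q) = -3 + 2*Q/(J + Q) (A(J, Q) = -3 + (Q + Q)/(J + Q) = -3 + (2*Q)/(J + Q) = -3 + 2*Q/(J + Q))
f = -364 (f = -1061 + 697 = -364)
f*A(-9, -11) = -364*(-1*(-11) - 3*(-9))/(-9 - 11) = -364*(11 + 27)/(-20) = -(-91)*38/5 = -364*(-19/10) = 3458/5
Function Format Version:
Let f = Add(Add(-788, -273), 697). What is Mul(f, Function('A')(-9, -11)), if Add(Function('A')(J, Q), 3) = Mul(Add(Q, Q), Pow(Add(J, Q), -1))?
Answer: Rational(3458, 5) ≈ 691.60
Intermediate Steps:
Function('A')(J, Q) = Add(-3, Mul(2, Q, Pow(Add(J, Q), -1))) (Function('A')(J, Q) = Add(-3, Mul(Add(Q, Q), Pow(Add(J, Q), -1))) = Add(-3, Mul(Mul(2, Q), Pow(Add(J, Q), -1))) = Add(-3, Mul(2, Q, Pow(Add(J, Q), -1))))
f = -364 (f = Add(-1061, 697) = -364)
Mul(f, Function('A')(-9, -11)) = Mul(-364, Mul(Pow(Add(-9, -11), -1), Add(Mul(-1, -11), Mul(-3, -9)))) = Mul(-364, Mul(Pow(-20, -1), Add(11, 27))) = Mul(-364, Mul(Rational(-1, 20), 38)) = Mul(-364, Rational(-19, 10)) = Rational(3458, 5)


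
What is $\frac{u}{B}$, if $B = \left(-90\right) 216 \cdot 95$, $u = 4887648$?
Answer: $- \frac{11314}{4275} \approx -2.6465$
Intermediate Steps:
$B = -1846800$ ($B = \left(-19440\right) 95 = -1846800$)
$\frac{u}{B} = \frac{4887648}{-1846800} = 4887648 \left(- \frac{1}{1846800}\right) = - \frac{11314}{4275}$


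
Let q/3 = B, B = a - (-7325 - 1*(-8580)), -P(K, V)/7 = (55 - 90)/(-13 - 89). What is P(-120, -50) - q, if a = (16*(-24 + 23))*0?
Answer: 383785/102 ≈ 3762.6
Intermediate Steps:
a = 0 (a = (16*(-1))*0 = -16*0 = 0)
P(K, V) = -245/102 (P(K, V) = -7*(55 - 90)/(-13 - 89) = -(-245)/(-102) = -(-245)*(-1)/102 = -7*35/102 = -245/102)
B = -1255 (B = 0 - (-7325 - 1*(-8580)) = 0 - (-7325 + 8580) = 0 - 1*1255 = 0 - 1255 = -1255)
q = -3765 (q = 3*(-1255) = -3765)
P(-120, -50) - q = -245/102 - 1*(-3765) = -245/102 + 3765 = 383785/102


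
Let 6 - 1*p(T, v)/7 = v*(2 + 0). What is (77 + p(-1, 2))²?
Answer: 8281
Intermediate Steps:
p(T, v) = 42 - 14*v (p(T, v) = 42 - 7*v*(2 + 0) = 42 - 7*v*2 = 42 - 14*v)
(77 + p(-1, 2))² = (77 + (42 - 14*2))² = (77 + (42 - 28))² = (77 + 14)² = 91² = 8281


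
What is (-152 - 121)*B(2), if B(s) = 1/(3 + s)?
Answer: -273/5 ≈ -54.600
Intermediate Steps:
(-152 - 121)*B(2) = (-152 - 121)/(3 + 2) = -273/5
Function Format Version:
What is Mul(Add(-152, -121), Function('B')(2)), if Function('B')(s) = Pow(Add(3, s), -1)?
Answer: Rational(-273, 5) ≈ -54.600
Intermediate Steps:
Mul(Add(-152, -121), Function('B')(2)) = Mul(Add(-152, -121), Pow(Add(3, 2), -1)) = Mul(-273, Pow(5, -1)) = Mul(-273, Rational(1, 5)) = Rational(-273, 5)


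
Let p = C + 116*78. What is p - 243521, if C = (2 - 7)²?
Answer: -234448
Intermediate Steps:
C = 25 (C = (-5)² = 25)
p = 9073 (p = 25 + 116*78 = 25 + 9048 = 9073)
p - 243521 = 9073 - 243521 = -234448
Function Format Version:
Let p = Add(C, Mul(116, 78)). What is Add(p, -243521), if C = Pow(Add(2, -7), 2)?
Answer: -234448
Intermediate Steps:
C = 25 (C = Pow(-5, 2) = 25)
p = 9073 (p = Add(25, Mul(116, 78)) = Add(25, 9048) = 9073)
Add(p, -243521) = Add(9073, -243521) = -234448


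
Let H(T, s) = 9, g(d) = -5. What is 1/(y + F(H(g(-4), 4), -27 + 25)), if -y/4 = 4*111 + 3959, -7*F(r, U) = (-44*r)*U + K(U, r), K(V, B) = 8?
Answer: -7/124084 ≈ -5.6413e-5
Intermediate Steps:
F(r, U) = -8/7 + 44*U*r/7 (F(r, U) = -((-44*r)*U + 8)/7 = -(-44*U*r + 8)/7 = -(8 - 44*U*r)/7 = -8/7 + 44*U*r/7)
y = -17612 (y = -4*(4*111 + 3959) = -4*(444 + 3959) = -4*4403 = -17612)
1/(y + F(H(g(-4), 4), -27 + 25)) = 1/(-17612 + (-8/7 + (44/7)*(-27 + 25)*9)) = 1/(-17612 + (-8/7 + (44/7)*(-2)*9)) = 1/(-17612 + (-8/7 - 792/7)) = 1/(-17612 - 800/7) = 1/(-124084/7) = -7/124084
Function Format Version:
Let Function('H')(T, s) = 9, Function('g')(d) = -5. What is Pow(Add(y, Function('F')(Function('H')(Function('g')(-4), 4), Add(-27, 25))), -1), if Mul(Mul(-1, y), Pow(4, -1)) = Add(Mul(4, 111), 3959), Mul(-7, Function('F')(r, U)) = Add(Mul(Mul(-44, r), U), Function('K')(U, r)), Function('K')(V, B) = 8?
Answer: Rational(-7, 124084) ≈ -5.6413e-5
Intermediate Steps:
Function('F')(r, U) = Add(Rational(-8, 7), Mul(Rational(44, 7), U, r)) (Function('F')(r, U) = Mul(Rational(-1, 7), Add(Mul(Mul(-44, r), U), 8)) = Mul(Rational(-1, 7), Add(Mul(-44, U, r), 8)) = Mul(Rational(-1, 7), Add(8, Mul(-44, U, r))) = Add(Rational(-8, 7), Mul(Rational(44, 7), U, r)))
y = -17612 (y = Mul(-4, Add(Mul(4, 111), 3959)) = Mul(-4, Add(444, 3959)) = Mul(-4, 4403) = -17612)
Pow(Add(y, Function('F')(Function('H')(Function('g')(-4), 4), Add(-27, 25))), -1) = Pow(Add(-17612, Add(Rational(-8, 7), Mul(Rational(44, 7), Add(-27, 25), 9))), -1) = Pow(Add(-17612, Add(Rational(-8, 7), Mul(Rational(44, 7), -2, 9))), -1) = Pow(Add(-17612, Add(Rational(-8, 7), Rational(-792, 7))), -1) = Pow(Add(-17612, Rational(-800, 7)), -1) = Pow(Rational(-124084, 7), -1) = Rational(-7, 124084)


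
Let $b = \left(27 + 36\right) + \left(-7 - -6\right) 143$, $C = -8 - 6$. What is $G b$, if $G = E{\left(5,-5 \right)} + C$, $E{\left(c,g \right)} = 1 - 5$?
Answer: $1440$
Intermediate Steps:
$E{\left(c,g \right)} = -4$
$C = -14$
$b = -80$ ($b = 63 + \left(-7 + 6\right) 143 = 63 - 143 = -80$)
$G = -18$ ($G = -4 - 14 = -18$)
$G b = \left(-18\right) \left(-80\right) = 1440$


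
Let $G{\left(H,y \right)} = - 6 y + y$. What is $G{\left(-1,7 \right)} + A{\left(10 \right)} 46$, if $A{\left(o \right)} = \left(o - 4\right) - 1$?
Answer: $195$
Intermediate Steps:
$G{\left(H,y \right)} = - 5 y$
$A{\left(o \right)} = -5 + o$ ($A{\left(o \right)} = \left(-4 + o\right) - 1 = -5 + o$)
$G{\left(-1,7 \right)} + A{\left(10 \right)} 46 = \left(-5\right) 7 + \left(-5 + 10\right) 46 = -35 + 5 \cdot 46 = -35 + 230 = 195$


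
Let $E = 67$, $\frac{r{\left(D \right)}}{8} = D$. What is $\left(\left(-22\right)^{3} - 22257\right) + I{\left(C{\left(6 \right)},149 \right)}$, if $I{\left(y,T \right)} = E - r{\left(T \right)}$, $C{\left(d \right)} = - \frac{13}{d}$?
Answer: $-34030$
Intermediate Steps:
$r{\left(D \right)} = 8 D$
$I{\left(y,T \right)} = 67 - 8 T$
$\left(\left(-22\right)^{3} - 22257\right) + I{\left(C{\left(6 \right)},149 \right)} = \left(\left(-22\right)^{3} - 22257\right) + \left(67 - 1192\right) = \left(-10648 - 22257\right) + \left(67 - 1192\right) = -32905 - 1125 = -34030$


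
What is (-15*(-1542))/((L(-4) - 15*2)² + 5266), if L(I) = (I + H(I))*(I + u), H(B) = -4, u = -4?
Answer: 11565/3211 ≈ 3.6017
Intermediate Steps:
L(I) = (-4 + I)² (L(I) = (I - 4)*(I - 4) = (-4 + I)*(-4 + I) = (-4 + I)²)
(-15*(-1542))/((L(-4) - 15*2)² + 5266) = (-15*(-1542))/(((16 + (-4)² - 8*(-4)) - 15*2)² + 5266) = 23130/(((16 + 16 + 32) - 30)² + 5266) = 23130/((64 - 30)² + 5266) = 23130/(34² + 5266) = 23130/(1156 + 5266) = 23130/6422 = 23130*(1/6422) = 11565/3211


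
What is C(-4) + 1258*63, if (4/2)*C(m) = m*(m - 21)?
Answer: 79304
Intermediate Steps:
C(m) = m*(-21 + m)/2 (C(m) = (m*(m - 21))/2 = (m*(-21 + m))/2 = m*(-21 + m)/2)
C(-4) + 1258*63 = (½)*(-4)*(-21 - 4) + 1258*63 = (½)*(-4)*(-25) + 79254 = 50 + 79254 = 79304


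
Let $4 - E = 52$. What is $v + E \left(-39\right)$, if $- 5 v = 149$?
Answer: $\frac{9211}{5} \approx 1842.2$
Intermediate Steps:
$v = - \frac{149}{5}$ ($v = \left(- \frac{1}{5}\right) 149 = - \frac{149}{5} \approx -29.8$)
$E = -48$ ($E = 4 - 52 = -48$)
$v + E \left(-39\right) = - \frac{149}{5} - -1872 = - \frac{149}{5} + 1872 = \frac{9211}{5}$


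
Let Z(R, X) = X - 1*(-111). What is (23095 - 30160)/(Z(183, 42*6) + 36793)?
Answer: -7065/37156 ≈ -0.19014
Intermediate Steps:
Z(R, X) = 111 + X (Z(R, X) = X + 111 = 111 + X)
(23095 - 30160)/(Z(183, 42*6) + 36793) = (23095 - 30160)/((111 + 42*6) + 36793) = -7065/((111 + 252) + 36793) = -7065/(363 + 36793) = -7065/37156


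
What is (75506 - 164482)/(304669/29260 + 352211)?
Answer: -2603437760/10305998529 ≈ -0.25261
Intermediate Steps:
(75506 - 164482)/(304669/29260 + 352211) = -88976/(304669*(1/29260) + 352211) = -88976/(304669/29260 + 352211) = -88976/10305998529/29260 = -88976*29260/10305998529 = -2603437760/10305998529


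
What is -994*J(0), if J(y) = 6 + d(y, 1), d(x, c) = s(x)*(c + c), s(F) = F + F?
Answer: -5964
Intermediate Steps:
s(F) = 2*F
d(x, c) = 4*c*x (d(x, c) = (2*x)*(c + c) = (2*x)*(2*c) = 4*c*x)
J(y) = 6 + 4*y (J(y) = 6 + 4*1*y = 6 + 4*y)
-994*J(0) = -994*(6 + 4*0) = -994*(6 + 0) = -994*6 = -5964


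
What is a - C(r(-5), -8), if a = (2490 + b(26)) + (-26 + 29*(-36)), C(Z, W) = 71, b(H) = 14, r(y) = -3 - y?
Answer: 1363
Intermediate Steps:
a = 1434 (a = (2490 + 14) + (-26 + 29*(-36)) = 2504 + (-26 - 1044) = 2504 - 1070 = 1434)
a - C(r(-5), -8) = 1434 - 1*71 = 1434 - 71 = 1363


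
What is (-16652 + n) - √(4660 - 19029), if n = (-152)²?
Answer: 6452 - I*√14369 ≈ 6452.0 - 119.87*I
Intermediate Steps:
n = 23104
(-16652 + n) - √(4660 - 19029) = (-16652 + 23104) - √(4660 - 19029) = 6452 - √(-14369) = 6452 - I*√14369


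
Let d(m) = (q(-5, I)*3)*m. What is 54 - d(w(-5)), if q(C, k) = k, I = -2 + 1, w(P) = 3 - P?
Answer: 78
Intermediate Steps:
I = -1
d(m) = -3*m (d(m) = (-1*3)*m = -3*m)
54 - d(w(-5)) = 54 - (-3)*(3 - 1*(-5)) = 54 - (-3)*(3 + 5) = 54 - (-3)*8 = 54 - 1*(-24) = 54 + 24 = 78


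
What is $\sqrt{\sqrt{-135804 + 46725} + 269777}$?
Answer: $\sqrt{269777 + i \sqrt{89079}} \approx 519.4 + 0.287 i$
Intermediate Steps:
$\sqrt{\sqrt{-135804 + 46725} + 269777} = \sqrt{\sqrt{-89079} + 269777} = \sqrt{i \sqrt{89079} + 269777} = \sqrt{269777 + i \sqrt{89079}}$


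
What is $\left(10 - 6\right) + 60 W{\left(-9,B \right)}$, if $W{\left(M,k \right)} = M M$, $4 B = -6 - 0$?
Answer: $4864$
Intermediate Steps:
$B = - \frac{3}{2}$ ($B = \frac{-6 - 0}{4} = \frac{-6 + 0}{4} = \frac{1}{4} \left(-6\right) = - \frac{3}{2} \approx -1.5$)
$W{\left(M,k \right)} = M^{2}$
$\left(10 - 6\right) + 60 W{\left(-9,B \right)} = \left(10 - 6\right) + 60 \left(-9\right)^{2} = 4 + 60 \cdot 81 = 4 + 4860 = 4864$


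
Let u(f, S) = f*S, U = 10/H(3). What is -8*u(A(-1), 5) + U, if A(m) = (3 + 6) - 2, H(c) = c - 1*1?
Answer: -275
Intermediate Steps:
H(c) = -1 + c (H(c) = c - 1 = -1 + c)
A(m) = 7 (A(m) = 9 - 2 = 7)
U = 5 (U = 10/(-1 + 3) = 10/2 = 10*(½) = 5)
u(f, S) = S*f
-8*u(A(-1), 5) + U = -40*7 + 5 = -8*35 + 5 = -280 + 5 = -275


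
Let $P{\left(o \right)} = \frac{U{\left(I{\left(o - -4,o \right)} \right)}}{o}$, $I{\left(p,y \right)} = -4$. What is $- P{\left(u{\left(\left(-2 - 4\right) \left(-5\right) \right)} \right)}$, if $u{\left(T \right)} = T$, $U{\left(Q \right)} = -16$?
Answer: $\frac{8}{15} \approx 0.53333$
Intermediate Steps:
$P{\left(o \right)} = - \frac{16}{o}$
$- P{\left(u{\left(\left(-2 - 4\right) \left(-5\right) \right)} \right)} = - \frac{-16}{\left(-2 - 4\right) \left(-5\right)} = - \frac{-16}{\left(-6\right) \left(-5\right)} = - \frac{-16}{30} = \left(-1\right) \left(- \frac{8}{15}\right) = \frac{8}{15}$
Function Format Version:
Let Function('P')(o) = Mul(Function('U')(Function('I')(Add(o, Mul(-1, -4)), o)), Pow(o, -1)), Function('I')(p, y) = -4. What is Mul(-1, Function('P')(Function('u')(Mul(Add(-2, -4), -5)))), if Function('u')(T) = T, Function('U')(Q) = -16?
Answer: Rational(8, 15) ≈ 0.53333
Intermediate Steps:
Function('P')(o) = Mul(-16, Pow(o, -1))
Mul(-1, Function('P')(Function('u')(Mul(Add(-2, -4), -5)))) = Mul(-1, Mul(-16, Pow(Mul(Add(-2, -4), -5), -1))) = Mul(-1, Mul(-16, Pow(Mul(-6, -5), -1))) = Mul(-1, Mul(-16, Pow(30, -1))) = Mul(-1, Mul(-16, Rational(1, 30))) = Mul(-1, Rational(-8, 15)) = Rational(8, 15)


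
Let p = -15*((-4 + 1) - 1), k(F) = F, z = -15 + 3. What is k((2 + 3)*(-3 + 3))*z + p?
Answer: 60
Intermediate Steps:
z = -12
p = 60 (p = -15*(-3 - 1) = -15*(-4) = 60)
k((2 + 3)*(-3 + 3))*z + p = ((2 + 3)*(-3 + 3))*(-12) + 60 = (5*0)*(-12) + 60 = 0*(-12) + 60 = 0 + 60 = 60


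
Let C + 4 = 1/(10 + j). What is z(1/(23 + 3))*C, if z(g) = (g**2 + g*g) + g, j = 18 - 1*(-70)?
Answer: -391/2366 ≈ -0.16526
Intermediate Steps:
j = 88 (j = 18 + 70 = 88)
C = -391/98 (C = -4 + 1/(10 + 88) = -4 + 1/98 = -391/98 ≈ -3.9898)
z(g) = g + 2*g**2 (z(g) = (g**2 + g**2) + g = 2*g**2 + g = g + 2*g**2)
z(1/(23 + 3))*C = ((1 + 2/(23 + 3))/(23 + 3))*(-391/98) = ((1 + 2/26)/26)*(-391/98) = ((1 + 2*(1/26))/26)*(-391/98) = ((1 + 1/13)/26)*(-391/98) = ((1/26)*(14/13))*(-391/98) = (7/169)*(-391/98) = -391/2366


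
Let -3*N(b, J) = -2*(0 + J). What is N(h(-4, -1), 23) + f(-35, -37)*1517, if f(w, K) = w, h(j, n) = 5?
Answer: -159239/3 ≈ -53080.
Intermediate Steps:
N(b, J) = 2*J/3 (N(b, J) = -(-2)*(0 + J)/3 = -(-2)*J/3 = 2*J/3)
N(h(-4, -1), 23) + f(-35, -37)*1517 = (⅔)*23 - 35*1517 = 46/3 - 53095 = -159239/3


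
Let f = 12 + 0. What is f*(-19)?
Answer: -228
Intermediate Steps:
f = 12
f*(-19) = 12*(-19) = -228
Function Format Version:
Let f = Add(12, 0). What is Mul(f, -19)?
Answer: -228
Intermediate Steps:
f = 12
Mul(f, -19) = Mul(12, -19) = -228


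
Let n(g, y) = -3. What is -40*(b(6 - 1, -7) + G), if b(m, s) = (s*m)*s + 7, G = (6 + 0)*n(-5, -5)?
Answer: -9360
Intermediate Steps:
G = -18 (G = (6 + 0)*(-3) = 6*(-3) = -18)
b(m, s) = 7 + m*s² (b(m, s) = (m*s)*s + 7 = m*s² + 7 = 7 + m*s²)
-40*(b(6 - 1, -7) + G) = -40*((7 + (6 - 1)*(-7)²) - 18) = -40*((7 + 5*49) - 18) = -40*((7 + 245) - 18) = -40*(252 - 18) = -40*234 = -9360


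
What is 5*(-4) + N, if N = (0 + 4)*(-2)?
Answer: -28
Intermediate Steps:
N = -8 (N = 4*(-2) = -8)
5*(-4) + N = 5*(-4) - 8 = -20 - 8 = -28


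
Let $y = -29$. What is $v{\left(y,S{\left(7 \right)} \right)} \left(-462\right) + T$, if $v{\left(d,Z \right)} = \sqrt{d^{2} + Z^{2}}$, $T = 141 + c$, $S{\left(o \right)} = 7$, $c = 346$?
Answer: $487 - 462 \sqrt{890} \approx -13296.0$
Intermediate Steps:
$T = 487$ ($T = 141 + 346 = 487$)
$v{\left(d,Z \right)} = \sqrt{Z^{2} + d^{2}}$
$v{\left(y,S{\left(7 \right)} \right)} \left(-462\right) + T = \sqrt{7^{2} + \left(-29\right)^{2}} \left(-462\right) + 487 = \sqrt{49 + 841} \left(-462\right) + 487 = \sqrt{890} \left(-462\right) + 487 = - 462 \sqrt{890} + 487 = 487 - 462 \sqrt{890}$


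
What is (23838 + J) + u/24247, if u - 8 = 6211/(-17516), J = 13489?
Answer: 15853167175721/424710452 ≈ 37327.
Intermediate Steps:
u = 133917/17516 (u = 8 + 6211/(-17516) = 8 + 6211*(-1/17516) = 8 - 6211/17516 = 133917/17516 ≈ 7.6454)
(23838 + J) + u/24247 = (23838 + 13489) + (133917/17516)/24247 = 37327 + (133917/17516)*(1/24247) = 37327 + 133917/424710452 = 15853167175721/424710452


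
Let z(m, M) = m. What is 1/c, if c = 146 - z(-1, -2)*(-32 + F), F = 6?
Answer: 1/120 ≈ 0.0083333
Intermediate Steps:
c = 120 (c = 146 - (-1)*(-32 + 6) = 146 - (-1)*(-26) = 146 - 1*26 = 146 - 26 = 120)
1/c = 1/120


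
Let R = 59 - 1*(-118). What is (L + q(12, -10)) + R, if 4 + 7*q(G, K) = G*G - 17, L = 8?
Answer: 1418/7 ≈ 202.57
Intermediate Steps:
R = 177 (R = 59 + 118 = 177)
q(G, K) = -3 + G**2/7 (q(G, K) = -4/7 + (G*G - 17)/7 = -4/7 + (G**2 - 17)/7 = -4/7 + (-17 + G**2)/7 = -4/7 + (-17/7 + G**2/7) = -3 + G**2/7)
(L + q(12, -10)) + R = (8 + (-3 + (1/7)*12**2)) + 177 = (8 + (-3 + (1/7)*144)) + 177 = (8 + (-3 + 144/7)) + 177 = (8 + 123/7) + 177 = 179/7 + 177 = 1418/7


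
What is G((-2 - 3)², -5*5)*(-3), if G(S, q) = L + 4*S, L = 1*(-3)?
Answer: -291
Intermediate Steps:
L = -3
G(S, q) = -3 + 4*S
G((-2 - 3)², -5*5)*(-3) = (-3 + 4*(-2 - 3)²)*(-3) = (-3 + 4*(-5)²)*(-3) = (-3 + 4*25)*(-3) = (-3 + 100)*(-3) = 97*(-3) = -291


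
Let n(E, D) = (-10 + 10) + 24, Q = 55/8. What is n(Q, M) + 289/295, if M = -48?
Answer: 7369/295 ≈ 24.980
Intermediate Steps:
Q = 55/8 (Q = 55*(⅛) = 55/8 ≈ 6.8750)
n(E, D) = 24 (n(E, D) = 0 + 24 = 24)
n(Q, M) + 289/295 = 24 + 289/295 = 7369/295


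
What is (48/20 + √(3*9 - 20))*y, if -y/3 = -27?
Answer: 972/5 + 81*√7 ≈ 408.71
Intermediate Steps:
y = 81 (y = -3*(-27) = 81)
(48/20 + √(3*9 - 20))*y = (48/20 + √(3*9 - 20))*81 = (48*(1/20) + √(27 - 20))*81 = (12/5 + √7)*81 = 972/5 + 81*√7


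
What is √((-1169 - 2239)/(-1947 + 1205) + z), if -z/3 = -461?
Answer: √190989687/371 ≈ 37.250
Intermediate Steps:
z = 1383 (z = -3*(-461) = 1383)
√((-1169 - 2239)/(-1947 + 1205) + z) = √((-1169 - 2239)/(-1947 + 1205) + 1383) = √(-3408/(-742) + 1383) = √(-3408*(-1/742) + 1383) = √(1704/371 + 1383) = √(514797/371) = √190989687/371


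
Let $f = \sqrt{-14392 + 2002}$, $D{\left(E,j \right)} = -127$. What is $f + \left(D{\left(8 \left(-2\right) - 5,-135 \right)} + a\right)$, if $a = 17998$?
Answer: $17871 + i \sqrt{12390} \approx 17871.0 + 111.31 i$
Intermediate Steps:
$f = i \sqrt{12390}$ ($f = \sqrt{-12390} = i \sqrt{12390} \approx 111.31 i$)
$f + \left(D{\left(8 \left(-2\right) - 5,-135 \right)} + a\right) = i \sqrt{12390} + \left(-127 + 17998\right) = i \sqrt{12390} + 17871 = 17871 + i \sqrt{12390}$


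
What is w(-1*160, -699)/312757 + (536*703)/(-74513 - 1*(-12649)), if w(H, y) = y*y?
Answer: -15580108/3440327 ≈ -4.5287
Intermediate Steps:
w(H, y) = y²
w(-1*160, -699)/312757 + (536*703)/(-74513 - 1*(-12649)) = (-699)²/312757 + (536*703)/(-74513 - 1*(-12649)) = 488601*(1/312757) + 376808/(-74513 + 12649) = 488601/312757 + 376808/(-61864) = 488601/312757 + 376808*(-1/61864) = 488601/312757 - 67/11 = -15580108/3440327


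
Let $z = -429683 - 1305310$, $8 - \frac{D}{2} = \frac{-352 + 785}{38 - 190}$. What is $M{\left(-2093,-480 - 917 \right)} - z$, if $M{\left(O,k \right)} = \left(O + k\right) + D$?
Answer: $\frac{131595877}{76} \approx 1.7315 \cdot 10^{6}$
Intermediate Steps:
$D = \frac{1649}{76}$ ($D = 16 - 2 \frac{-352 + 785}{38 - 190} = 16 - 2 \frac{433}{-152} = 16 - 2 \cdot 433 \left(- \frac{1}{152}\right) = 16 - - \frac{433}{76} = 16 + \frac{433}{76} = \frac{1649}{76} \approx 21.697$)
$M{\left(O,k \right)} = \frac{1649}{76} + O + k$ ($M{\left(O,k \right)} = \left(O + k\right) + \frac{1649}{76} = \frac{1649}{76} + O + k$)
$z = -1734993$
$M{\left(-2093,-480 - 917 \right)} - z = \left(\frac{1649}{76} - 2093 - 1397\right) - -1734993 = \left(\frac{1649}{76} - 2093 - 1397\right) + 1734993 = - \frac{263591}{76} + 1734993 = \frac{131595877}{76}$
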